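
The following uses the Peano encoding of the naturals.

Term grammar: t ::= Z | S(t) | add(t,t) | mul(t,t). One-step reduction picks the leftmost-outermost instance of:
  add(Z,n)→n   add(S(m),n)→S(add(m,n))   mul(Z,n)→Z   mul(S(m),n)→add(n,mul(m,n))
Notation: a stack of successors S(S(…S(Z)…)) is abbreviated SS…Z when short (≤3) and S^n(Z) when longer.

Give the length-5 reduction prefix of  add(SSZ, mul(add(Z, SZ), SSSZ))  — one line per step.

Answer: after 5 steps: S(S(add(SSSZ, mul(Z, SSSZ))))

Reduction:
  start: add(SSZ, mul(add(Z, SZ), SSSZ))
  →1  S(add(SZ, mul(add(Z, SZ), SSSZ)))
  →2  S(S(add(Z, mul(add(Z, SZ), SSSZ))))
  →3  S(S(mul(add(Z, SZ), SSSZ)))
  →4  S(S(mul(SZ, SSSZ)))
  →5  S(S(add(SSSZ, mul(Z, SSSZ))))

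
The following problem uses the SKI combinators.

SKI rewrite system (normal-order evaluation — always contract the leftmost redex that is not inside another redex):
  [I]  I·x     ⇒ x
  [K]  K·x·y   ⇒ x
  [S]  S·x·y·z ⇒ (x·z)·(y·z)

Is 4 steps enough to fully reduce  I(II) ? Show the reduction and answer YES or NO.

  start: I(II)
  →1  II
  →2  I

Answer: YES — reaches normal form I in 2 ≤ 4 steps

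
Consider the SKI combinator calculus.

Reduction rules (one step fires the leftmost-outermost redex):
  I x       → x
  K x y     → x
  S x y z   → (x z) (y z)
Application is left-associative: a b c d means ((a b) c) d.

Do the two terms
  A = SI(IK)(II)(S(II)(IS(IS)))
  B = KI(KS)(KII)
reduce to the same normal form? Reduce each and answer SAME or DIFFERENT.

Answer: SAME — A ⇓ I, B ⇓ I

Working:
Term A:
  start: SI(IK)(II)(S(II)(IS(IS)))
  [1] I(II)(IK(II))(S(II)(IS(IS)))
  [2] II(IK(II))(S(II)(IS(IS)))
  [3] I(IK(II))(S(II)(IS(IS)))
  [4] IK(II)(S(II)(IS(IS)))
  [5] K(II)(S(II)(IS(IS)))
  [6] II
  [7] I

Term B:
  start: KI(KS)(KII)
  [1] I(KII)
  [2] KII
  [3] I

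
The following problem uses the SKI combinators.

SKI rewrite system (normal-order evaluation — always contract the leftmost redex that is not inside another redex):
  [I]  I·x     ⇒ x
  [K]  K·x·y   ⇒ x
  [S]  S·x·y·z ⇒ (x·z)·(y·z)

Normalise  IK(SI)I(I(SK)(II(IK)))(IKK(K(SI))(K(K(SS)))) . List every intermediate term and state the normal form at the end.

Answer: normal form = K(K(SS))  (in 7 steps)

Working:
  start: IK(SI)I(I(SK)(II(IK)))(IKK(K(SI))(K(K(SS))))
  →1  K(SI)I(I(SK)(II(IK)))(IKK(K(SI))(K(K(SS))))
  →2  SI(I(SK)(II(IK)))(IKK(K(SI))(K(K(SS))))
  →3  I(IKK(K(SI))(K(K(SS))))(I(SK)(II(IK))(IKK(K(SI))(K(K(SS)))))
  →4  IKK(K(SI))(K(K(SS)))(I(SK)(II(IK))(IKK(K(SI))(K(K(SS)))))
  →5  KK(K(SI))(K(K(SS)))(I(SK)(II(IK))(IKK(K(SI))(K(K(SS)))))
  →6  K(K(K(SS)))(I(SK)(II(IK))(IKK(K(SI))(K(K(SS)))))
  →7  K(K(SS))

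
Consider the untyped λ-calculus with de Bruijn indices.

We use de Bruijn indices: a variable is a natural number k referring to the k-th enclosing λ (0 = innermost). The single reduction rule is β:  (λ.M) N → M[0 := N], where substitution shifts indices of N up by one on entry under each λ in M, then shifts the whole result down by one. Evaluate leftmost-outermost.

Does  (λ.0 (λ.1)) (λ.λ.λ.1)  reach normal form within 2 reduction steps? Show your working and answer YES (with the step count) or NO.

Answer: YES — reaches normal form λ.λ.1 in 2 ≤ 2 steps

Working:
  start: (λ.0 (λ.1)) (λ.λ.λ.1)
  →1  (λ.λ.λ.1) (λ.λ.λ.λ.1)
  →2  λ.λ.1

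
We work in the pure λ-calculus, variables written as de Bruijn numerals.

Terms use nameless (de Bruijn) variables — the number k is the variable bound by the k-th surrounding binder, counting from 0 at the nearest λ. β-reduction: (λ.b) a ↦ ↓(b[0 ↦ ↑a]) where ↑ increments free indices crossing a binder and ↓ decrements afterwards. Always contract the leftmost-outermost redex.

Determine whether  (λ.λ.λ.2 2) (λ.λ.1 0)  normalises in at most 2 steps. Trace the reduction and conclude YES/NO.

Answer: NO — after 2 steps the term is λ.λ.λ.(λ.λ.1 0) 0, not yet normal

Derivation:
  start: (λ.λ.λ.2 2) (λ.λ.1 0)
  [1] λ.λ.(λ.λ.1 0) (λ.λ.1 0)
  [2] λ.λ.λ.(λ.λ.1 0) 0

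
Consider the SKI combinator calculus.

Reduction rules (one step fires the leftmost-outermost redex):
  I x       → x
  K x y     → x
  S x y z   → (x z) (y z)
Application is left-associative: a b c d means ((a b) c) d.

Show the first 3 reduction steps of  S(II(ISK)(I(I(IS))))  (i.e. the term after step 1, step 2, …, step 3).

Answer: after 3 steps: S(SK(I(I(IS))))

Reduction:
  start: S(II(ISK)(I(I(IS))))
  [1] S(I(ISK)(I(I(IS))))
  [2] S(ISK(I(I(IS))))
  [3] S(SK(I(I(IS))))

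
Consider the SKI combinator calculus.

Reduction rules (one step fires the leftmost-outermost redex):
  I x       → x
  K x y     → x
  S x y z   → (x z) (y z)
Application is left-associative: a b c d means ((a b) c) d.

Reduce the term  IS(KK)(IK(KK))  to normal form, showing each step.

Answer: normal form = S(KK)(K(KK))  (in 2 steps)

Derivation:
  start: IS(KK)(IK(KK))
  →1  S(KK)(IK(KK))
  →2  S(KK)(K(KK))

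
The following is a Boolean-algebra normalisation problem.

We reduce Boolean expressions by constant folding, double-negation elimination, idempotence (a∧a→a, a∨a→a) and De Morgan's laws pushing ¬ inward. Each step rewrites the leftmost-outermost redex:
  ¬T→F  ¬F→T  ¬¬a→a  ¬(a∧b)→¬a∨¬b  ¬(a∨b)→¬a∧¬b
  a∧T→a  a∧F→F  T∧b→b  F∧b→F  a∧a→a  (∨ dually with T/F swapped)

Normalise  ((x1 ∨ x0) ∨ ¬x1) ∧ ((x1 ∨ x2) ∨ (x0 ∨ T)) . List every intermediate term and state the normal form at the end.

Answer: normal form = (x1 ∨ x0) ∨ ¬x1  (in 3 steps)

Derivation:
  start: ((x1 ∨ x0) ∨ ¬x1) ∧ ((x1 ∨ x2) ∨ (x0 ∨ T))
  →1  ((x1 ∨ x0) ∨ ¬x1) ∧ ((x1 ∨ x2) ∨ T)
  →2  ((x1 ∨ x0) ∨ ¬x1) ∧ T
  →3  (x1 ∨ x0) ∨ ¬x1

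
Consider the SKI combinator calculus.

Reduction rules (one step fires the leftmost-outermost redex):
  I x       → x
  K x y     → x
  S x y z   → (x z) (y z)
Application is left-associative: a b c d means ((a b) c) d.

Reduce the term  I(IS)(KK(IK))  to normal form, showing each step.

  start: I(IS)(KK(IK))
  →1  IS(KK(IK))
  →2  S(KK(IK))
  →3  SK

Answer: normal form = SK  (in 3 steps)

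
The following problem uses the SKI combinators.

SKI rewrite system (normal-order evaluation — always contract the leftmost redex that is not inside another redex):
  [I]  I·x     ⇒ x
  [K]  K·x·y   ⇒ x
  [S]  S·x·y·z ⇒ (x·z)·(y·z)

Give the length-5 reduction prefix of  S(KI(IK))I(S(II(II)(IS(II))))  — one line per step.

Answer: after 5 steps: S(II(IS(II)))(I(S(II(II)(IS(II)))))

Derivation:
  start: S(KI(IK))I(S(II(II)(IS(II))))
  [1] KI(IK)(S(II(II)(IS(II))))(I(S(II(II)(IS(II)))))
  [2] I(S(II(II)(IS(II))))(I(S(II(II)(IS(II)))))
  [3] S(II(II)(IS(II)))(I(S(II(II)(IS(II)))))
  [4] S(I(II)(IS(II)))(I(S(II(II)(IS(II)))))
  [5] S(II(IS(II)))(I(S(II(II)(IS(II)))))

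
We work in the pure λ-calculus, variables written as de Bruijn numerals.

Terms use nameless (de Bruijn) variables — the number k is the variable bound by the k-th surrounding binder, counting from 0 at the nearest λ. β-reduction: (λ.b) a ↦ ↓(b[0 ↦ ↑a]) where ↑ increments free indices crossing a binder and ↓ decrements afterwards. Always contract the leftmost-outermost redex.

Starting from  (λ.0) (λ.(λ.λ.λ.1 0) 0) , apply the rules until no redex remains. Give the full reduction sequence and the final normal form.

  start: (λ.0) (λ.(λ.λ.λ.1 0) 0)
  step 1: λ.(λ.λ.λ.1 0) 0
  step 2: λ.λ.λ.1 0

Answer: normal form = λ.λ.λ.1 0  (in 2 steps)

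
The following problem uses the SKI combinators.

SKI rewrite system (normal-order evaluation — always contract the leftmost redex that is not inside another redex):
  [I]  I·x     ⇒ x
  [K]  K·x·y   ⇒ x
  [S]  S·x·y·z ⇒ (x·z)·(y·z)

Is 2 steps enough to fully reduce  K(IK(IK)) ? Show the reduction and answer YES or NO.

Answer: YES — reaches normal form K(KK) in 2 ≤ 2 steps

Reduction:
  start: K(IK(IK))
  [1] K(K(IK))
  [2] K(KK)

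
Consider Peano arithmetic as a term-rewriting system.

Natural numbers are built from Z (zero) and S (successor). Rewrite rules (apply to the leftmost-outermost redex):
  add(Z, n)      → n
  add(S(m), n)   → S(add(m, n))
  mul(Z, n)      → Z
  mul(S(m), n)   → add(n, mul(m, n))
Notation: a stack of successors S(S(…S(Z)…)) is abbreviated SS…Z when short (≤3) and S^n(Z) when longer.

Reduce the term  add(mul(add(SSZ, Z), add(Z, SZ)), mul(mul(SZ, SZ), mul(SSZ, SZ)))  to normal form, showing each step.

Answer: normal form = S^4(Z)  (in 31 steps)

Working:
  start: add(mul(add(SSZ, Z), add(Z, SZ)), mul(mul(SZ, SZ), mul(SSZ, SZ)))
  →1  add(mul(S(add(SZ, Z)), add(Z, SZ)), mul(mul(SZ, SZ), mul(SSZ, SZ)))
  →2  add(add(add(Z, SZ), mul(add(SZ, Z), add(Z, SZ))), mul(mul(SZ, SZ), mul(SSZ, SZ)))
  →3  add(add(SZ, mul(add(SZ, Z), add(Z, SZ))), mul(mul(SZ, SZ), mul(SSZ, SZ)))
  →4  add(S(add(Z, mul(add(SZ, Z), add(Z, SZ)))), mul(mul(SZ, SZ), mul(SSZ, SZ)))
  →5  S(add(add(Z, mul(add(SZ, Z), add(Z, SZ))), mul(mul(SZ, SZ), mul(SSZ, SZ))))
  →6  S(add(mul(add(SZ, Z), add(Z, SZ)), mul(mul(SZ, SZ), mul(SSZ, SZ))))
  →7  S(add(mul(S(add(Z, Z)), add(Z, SZ)), mul(mul(SZ, SZ), mul(SSZ, SZ))))
  →8  S(add(add(add(Z, SZ), mul(add(Z, Z), add(Z, SZ))), mul(mul(SZ, SZ), mul(SSZ, SZ))))
  →9  S(add(add(SZ, mul(add(Z, Z), add(Z, SZ))), mul(mul(SZ, SZ), mul(SSZ, SZ))))
  →10  S(add(S(add(Z, mul(add(Z, Z), add(Z, SZ)))), mul(mul(SZ, SZ), mul(SSZ, SZ))))
  →11  S(S(add(add(Z, mul(add(Z, Z), add(Z, SZ))), mul(mul(SZ, SZ), mul(SSZ, SZ)))))
  →12  S(S(add(mul(add(Z, Z), add(Z, SZ)), mul(mul(SZ, SZ), mul(SSZ, SZ)))))
  →13  S(S(add(mul(Z, add(Z, SZ)), mul(mul(SZ, SZ), mul(SSZ, SZ)))))
  →14  S(S(add(Z, mul(mul(SZ, SZ), mul(SSZ, SZ)))))
  →15  S(S(mul(mul(SZ, SZ), mul(SSZ, SZ))))
  →16  S(S(mul(add(SZ, mul(Z, SZ)), mul(SSZ, SZ))))
  →17  S(S(mul(S(add(Z, mul(Z, SZ))), mul(SSZ, SZ))))
  →18  S(S(add(mul(SSZ, SZ), mul(add(Z, mul(Z, SZ)), mul(SSZ, SZ)))))
  →19  S(S(add(add(SZ, mul(SZ, SZ)), mul(add(Z, mul(Z, SZ)), mul(SSZ, SZ)))))
  →20  S(S(add(S(add(Z, mul(SZ, SZ))), mul(add(Z, mul(Z, SZ)), mul(SSZ, SZ)))))
  →21  S(S(S(add(add(Z, mul(SZ, SZ)), mul(add(Z, mul(Z, SZ)), mul(SSZ, SZ))))))
  →22  S(S(S(add(mul(SZ, SZ), mul(add(Z, mul(Z, SZ)), mul(SSZ, SZ))))))
  →23  S(S(S(add(add(SZ, mul(Z, SZ)), mul(add(Z, mul(Z, SZ)), mul(SSZ, SZ))))))
  →24  S(S(S(add(S(add(Z, mul(Z, SZ))), mul(add(Z, mul(Z, SZ)), mul(SSZ, SZ))))))
  →25  S(S(S(S(add(add(Z, mul(Z, SZ)), mul(add(Z, mul(Z, SZ)), mul(SSZ, SZ)))))))
  →26  S(S(S(S(add(mul(Z, SZ), mul(add(Z, mul(Z, SZ)), mul(SSZ, SZ)))))))
  →27  S(S(S(S(add(Z, mul(add(Z, mul(Z, SZ)), mul(SSZ, SZ)))))))
  →28  S(S(S(S(mul(add(Z, mul(Z, SZ)), mul(SSZ, SZ))))))
  →29  S(S(S(S(mul(mul(Z, SZ), mul(SSZ, SZ))))))
  →30  S(S(S(S(mul(Z, mul(SSZ, SZ))))))
  →31  S^4(Z)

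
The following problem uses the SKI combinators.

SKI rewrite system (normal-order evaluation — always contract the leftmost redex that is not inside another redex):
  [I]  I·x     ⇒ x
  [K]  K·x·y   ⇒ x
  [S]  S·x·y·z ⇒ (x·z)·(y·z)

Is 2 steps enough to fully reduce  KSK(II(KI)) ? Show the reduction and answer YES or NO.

Answer: NO — after 2 steps the term is S(I(KI)), not yet normal

Working:
  start: KSK(II(KI))
  [1] S(II(KI))
  [2] S(I(KI))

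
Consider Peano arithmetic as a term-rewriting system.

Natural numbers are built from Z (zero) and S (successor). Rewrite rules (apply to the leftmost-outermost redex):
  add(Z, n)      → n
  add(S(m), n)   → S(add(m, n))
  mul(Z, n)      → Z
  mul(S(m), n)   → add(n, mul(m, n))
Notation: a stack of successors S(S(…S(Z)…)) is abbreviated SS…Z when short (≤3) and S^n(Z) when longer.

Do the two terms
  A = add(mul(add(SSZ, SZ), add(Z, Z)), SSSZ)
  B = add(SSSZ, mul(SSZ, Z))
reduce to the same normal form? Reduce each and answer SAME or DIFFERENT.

Answer: SAME — A ⇓ SSSZ, B ⇓ SSSZ

Working:
Term A:
  start: add(mul(add(SSZ, SZ), add(Z, Z)), SSSZ)
  [1] add(mul(S(add(SZ, SZ)), add(Z, Z)), SSSZ)
  [2] add(add(add(Z, Z), mul(add(SZ, SZ), add(Z, Z))), SSSZ)
  [3] add(add(Z, mul(add(SZ, SZ), add(Z, Z))), SSSZ)
  [4] add(mul(add(SZ, SZ), add(Z, Z)), SSSZ)
  [5] add(mul(S(add(Z, SZ)), add(Z, Z)), SSSZ)
  [6] add(add(add(Z, Z), mul(add(Z, SZ), add(Z, Z))), SSSZ)
  [7] add(add(Z, mul(add(Z, SZ), add(Z, Z))), SSSZ)
  [8] add(mul(add(Z, SZ), add(Z, Z)), SSSZ)
  [9] add(mul(SZ, add(Z, Z)), SSSZ)
  [10] add(add(add(Z, Z), mul(Z, add(Z, Z))), SSSZ)
  [11] add(add(Z, mul(Z, add(Z, Z))), SSSZ)
  [12] add(mul(Z, add(Z, Z)), SSSZ)
  [13] add(Z, SSSZ)
  [14] SSSZ

Term B:
  start: add(SSSZ, mul(SSZ, Z))
  [1] S(add(SSZ, mul(SSZ, Z)))
  [2] S(S(add(SZ, mul(SSZ, Z))))
  [3] S(S(S(add(Z, mul(SSZ, Z)))))
  [4] S(S(S(mul(SSZ, Z))))
  [5] S(S(S(add(Z, mul(SZ, Z)))))
  [6] S(S(S(mul(SZ, Z))))
  [7] S(S(S(add(Z, mul(Z, Z)))))
  [8] S(S(S(mul(Z, Z))))
  [9] SSSZ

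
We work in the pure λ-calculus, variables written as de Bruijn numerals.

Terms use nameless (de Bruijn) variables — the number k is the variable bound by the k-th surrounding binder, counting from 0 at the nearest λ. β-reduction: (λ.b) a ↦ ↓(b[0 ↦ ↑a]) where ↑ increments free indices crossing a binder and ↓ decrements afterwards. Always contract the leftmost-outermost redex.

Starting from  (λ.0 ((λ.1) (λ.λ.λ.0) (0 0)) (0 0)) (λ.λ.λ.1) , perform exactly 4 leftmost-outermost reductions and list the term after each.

  start: (λ.0 ((λ.1) (λ.λ.λ.0) (0 0)) (0 0)) (λ.λ.λ.1)
  [1] (λ.λ.λ.1) ((λ.λ.λ.λ.1) (λ.λ.λ.0) ((λ.λ.λ.1) (λ.λ.λ.1))) ((λ.λ.λ.1) (λ.λ.λ.1))
  [2] (λ.λ.1) ((λ.λ.λ.1) (λ.λ.λ.1))
  [3] λ.(λ.λ.λ.1) (λ.λ.λ.1)
  [4] λ.λ.λ.1

Answer: after 4 steps: λ.λ.λ.1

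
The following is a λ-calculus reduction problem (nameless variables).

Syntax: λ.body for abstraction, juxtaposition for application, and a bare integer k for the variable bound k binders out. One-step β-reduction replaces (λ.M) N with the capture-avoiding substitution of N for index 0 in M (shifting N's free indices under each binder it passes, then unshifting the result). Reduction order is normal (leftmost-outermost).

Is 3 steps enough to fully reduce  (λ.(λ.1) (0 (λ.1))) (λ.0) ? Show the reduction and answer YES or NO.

Answer: YES — reaches normal form λ.0 in 2 ≤ 3 steps

Reduction:
  start: (λ.(λ.1) (0 (λ.1))) (λ.0)
  [1] (λ.λ.0) ((λ.0) (λ.λ.0))
  [2] λ.0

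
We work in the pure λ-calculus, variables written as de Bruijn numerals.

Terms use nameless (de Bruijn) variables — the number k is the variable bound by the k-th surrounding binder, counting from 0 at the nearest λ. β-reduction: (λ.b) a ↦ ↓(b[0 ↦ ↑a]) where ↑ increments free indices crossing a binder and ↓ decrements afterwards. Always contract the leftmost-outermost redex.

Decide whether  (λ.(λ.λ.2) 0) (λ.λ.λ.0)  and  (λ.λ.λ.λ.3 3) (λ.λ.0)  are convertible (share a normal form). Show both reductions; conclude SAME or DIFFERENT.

Answer: SAME — A ⇓ λ.λ.λ.λ.0, B ⇓ λ.λ.λ.λ.0

Working:
Term A:
  start: (λ.(λ.λ.2) 0) (λ.λ.λ.0)
  step 1: (λ.λ.λ.λ.λ.0) (λ.λ.λ.0)
  step 2: λ.λ.λ.λ.0

Term B:
  start: (λ.λ.λ.λ.3 3) (λ.λ.0)
  step 1: λ.λ.λ.(λ.λ.0) (λ.λ.0)
  step 2: λ.λ.λ.λ.0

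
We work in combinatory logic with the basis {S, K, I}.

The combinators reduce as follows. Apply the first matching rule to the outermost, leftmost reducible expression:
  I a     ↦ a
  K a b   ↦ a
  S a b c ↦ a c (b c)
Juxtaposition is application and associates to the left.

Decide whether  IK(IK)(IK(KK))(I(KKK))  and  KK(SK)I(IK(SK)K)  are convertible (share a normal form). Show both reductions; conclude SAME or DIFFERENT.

Term A:
  start: IK(IK)(IK(KK))(I(KKK))
  step 1: K(IK)(IK(KK))(I(KKK))
  step 2: IK(I(KKK))
  step 3: K(I(KKK))
  step 4: K(KKK)
  step 5: KK

Term B:
  start: KK(SK)I(IK(SK)K)
  step 1: KI(IK(SK)K)
  step 2: I

Answer: DIFFERENT — A ⇓ KK, B ⇓ I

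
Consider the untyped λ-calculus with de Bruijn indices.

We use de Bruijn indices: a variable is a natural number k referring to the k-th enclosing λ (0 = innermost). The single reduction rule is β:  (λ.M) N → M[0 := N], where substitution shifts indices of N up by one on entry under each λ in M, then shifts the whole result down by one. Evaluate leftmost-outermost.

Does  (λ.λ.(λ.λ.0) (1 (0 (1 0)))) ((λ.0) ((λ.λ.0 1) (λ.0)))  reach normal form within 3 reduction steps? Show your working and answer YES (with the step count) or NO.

Answer: YES — reaches normal form λ.λ.0 in 2 ≤ 3 steps

Derivation:
  start: (λ.λ.(λ.λ.0) (1 (0 (1 0)))) ((λ.0) ((λ.λ.0 1) (λ.0)))
  step 1: λ.(λ.λ.0) ((λ.0) ((λ.λ.0 1) (λ.0)) (0 ((λ.0) ((λ.λ.0 1) (λ.0)) 0)))
  step 2: λ.λ.0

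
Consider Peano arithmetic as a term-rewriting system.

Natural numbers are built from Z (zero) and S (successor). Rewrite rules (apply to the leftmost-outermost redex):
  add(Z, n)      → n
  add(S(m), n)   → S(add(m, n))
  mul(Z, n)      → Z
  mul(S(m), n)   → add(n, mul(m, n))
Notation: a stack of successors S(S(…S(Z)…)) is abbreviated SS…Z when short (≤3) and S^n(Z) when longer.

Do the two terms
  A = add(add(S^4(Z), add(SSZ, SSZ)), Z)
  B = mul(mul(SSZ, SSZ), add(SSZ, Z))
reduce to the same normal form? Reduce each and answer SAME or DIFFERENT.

Answer: SAME — A ⇓ S^8(Z), B ⇓ S^8(Z)

Reduction:
Term A:
  start: add(add(S^4(Z), add(SSZ, SSZ)), Z)
  step 1: add(S(add(SSSZ, add(SSZ, SSZ))), Z)
  step 2: S(add(add(SSSZ, add(SSZ, SSZ)), Z))
  step 3: S(add(S(add(SSZ, add(SSZ, SSZ))), Z))
  step 4: S(S(add(add(SSZ, add(SSZ, SSZ)), Z)))
  step 5: S(S(add(S(add(SZ, add(SSZ, SSZ))), Z)))
  step 6: S(S(S(add(add(SZ, add(SSZ, SSZ)), Z))))
  step 7: S(S(S(add(S(add(Z, add(SSZ, SSZ))), Z))))
  step 8: S(S(S(S(add(add(Z, add(SSZ, SSZ)), Z)))))
  step 9: S(S(S(S(add(add(SSZ, SSZ), Z)))))
  step 10: S(S(S(S(add(S(add(SZ, SSZ)), Z)))))
  step 11: S(S(S(S(S(add(add(SZ, SSZ), Z))))))
  step 12: S(S(S(S(S(add(S(add(Z, SSZ)), Z))))))
  step 13: S(S(S(S(S(S(add(add(Z, SSZ), Z)))))))
  step 14: S(S(S(S(S(S(add(SSZ, Z)))))))
  step 15: S(S(S(S(S(S(S(add(SZ, Z))))))))
  step 16: S(S(S(S(S(S(S(S(add(Z, Z)))))))))
  step 17: S^8(Z)

Term B:
  start: mul(mul(SSZ, SSZ), add(SSZ, Z))
  step 1: mul(add(SSZ, mul(SZ, SSZ)), add(SSZ, Z))
  step 2: mul(S(add(SZ, mul(SZ, SSZ))), add(SSZ, Z))
  step 3: add(add(SSZ, Z), mul(add(SZ, mul(SZ, SSZ)), add(SSZ, Z)))
  step 4: add(S(add(SZ, Z)), mul(add(SZ, mul(SZ, SSZ)), add(SSZ, Z)))
  step 5: S(add(add(SZ, Z), mul(add(SZ, mul(SZ, SSZ)), add(SSZ, Z))))
  step 6: S(add(S(add(Z, Z)), mul(add(SZ, mul(SZ, SSZ)), add(SSZ, Z))))
  step 7: S(S(add(add(Z, Z), mul(add(SZ, mul(SZ, SSZ)), add(SSZ, Z)))))
  step 8: S(S(add(Z, mul(add(SZ, mul(SZ, SSZ)), add(SSZ, Z)))))
  step 9: S(S(mul(add(SZ, mul(SZ, SSZ)), add(SSZ, Z))))
  step 10: S(S(mul(S(add(Z, mul(SZ, SSZ))), add(SSZ, Z))))
  step 11: S(S(add(add(SSZ, Z), mul(add(Z, mul(SZ, SSZ)), add(SSZ, Z)))))
  step 12: S(S(add(S(add(SZ, Z)), mul(add(Z, mul(SZ, SSZ)), add(SSZ, Z)))))
  step 13: S(S(S(add(add(SZ, Z), mul(add(Z, mul(SZ, SSZ)), add(SSZ, Z))))))
  step 14: S(S(S(add(S(add(Z, Z)), mul(add(Z, mul(SZ, SSZ)), add(SSZ, Z))))))
  step 15: S(S(S(S(add(add(Z, Z), mul(add(Z, mul(SZ, SSZ)), add(SSZ, Z)))))))
  step 16: S(S(S(S(add(Z, mul(add(Z, mul(SZ, SSZ)), add(SSZ, Z)))))))
  step 17: S(S(S(S(mul(add(Z, mul(SZ, SSZ)), add(SSZ, Z))))))
  step 18: S(S(S(S(mul(mul(SZ, SSZ), add(SSZ, Z))))))
  step 19: S(S(S(S(mul(add(SSZ, mul(Z, SSZ)), add(SSZ, Z))))))
  step 20: S(S(S(S(mul(S(add(SZ, mul(Z, SSZ))), add(SSZ, Z))))))
  step 21: S(S(S(S(add(add(SSZ, Z), mul(add(SZ, mul(Z, SSZ)), add(SSZ, Z)))))))
  step 22: S(S(S(S(add(S(add(SZ, Z)), mul(add(SZ, mul(Z, SSZ)), add(SSZ, Z)))))))
  step 23: S(S(S(S(S(add(add(SZ, Z), mul(add(SZ, mul(Z, SSZ)), add(SSZ, Z))))))))
  step 24: S(S(S(S(S(add(S(add(Z, Z)), mul(add(SZ, mul(Z, SSZ)), add(SSZ, Z))))))))
  step 25: S(S(S(S(S(S(add(add(Z, Z), mul(add(SZ, mul(Z, SSZ)), add(SSZ, Z)))))))))
  step 26: S(S(S(S(S(S(add(Z, mul(add(SZ, mul(Z, SSZ)), add(SSZ, Z)))))))))
  step 27: S(S(S(S(S(S(mul(add(SZ, mul(Z, SSZ)), add(SSZ, Z))))))))
  step 28: S(S(S(S(S(S(mul(S(add(Z, mul(Z, SSZ))), add(SSZ, Z))))))))
  step 29: S(S(S(S(S(S(add(add(SSZ, Z), mul(add(Z, mul(Z, SSZ)), add(SSZ, Z)))))))))
  step 30: S(S(S(S(S(S(add(S(add(SZ, Z)), mul(add(Z, mul(Z, SSZ)), add(SSZ, Z)))))))))
  step 31: S(S(S(S(S(S(S(add(add(SZ, Z), mul(add(Z, mul(Z, SSZ)), add(SSZ, Z))))))))))
  step 32: S(S(S(S(S(S(S(add(S(add(Z, Z)), mul(add(Z, mul(Z, SSZ)), add(SSZ, Z))))))))))
  step 33: S(S(S(S(S(S(S(S(add(add(Z, Z), mul(add(Z, mul(Z, SSZ)), add(SSZ, Z)))))))))))
  step 34: S(S(S(S(S(S(S(S(add(Z, mul(add(Z, mul(Z, SSZ)), add(SSZ, Z)))))))))))
  step 35: S(S(S(S(S(S(S(S(mul(add(Z, mul(Z, SSZ)), add(SSZ, Z))))))))))
  step 36: S(S(S(S(S(S(S(S(mul(mul(Z, SSZ), add(SSZ, Z))))))))))
  step 37: S(S(S(S(S(S(S(S(mul(Z, add(SSZ, Z))))))))))
  step 38: S^8(Z)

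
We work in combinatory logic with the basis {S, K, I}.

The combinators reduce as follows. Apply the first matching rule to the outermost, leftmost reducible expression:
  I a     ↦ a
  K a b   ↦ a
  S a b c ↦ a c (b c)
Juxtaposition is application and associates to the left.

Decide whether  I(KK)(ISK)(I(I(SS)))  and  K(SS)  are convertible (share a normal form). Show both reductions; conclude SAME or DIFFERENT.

Answer: SAME — A ⇓ K(SS), B ⇓ K(SS)

Derivation:
Term A:
  start: I(KK)(ISK)(I(I(SS)))
  step 1: KK(ISK)(I(I(SS)))
  step 2: K(I(I(SS)))
  step 3: K(I(SS))
  step 4: K(SS)

Term B:
  start: K(SS)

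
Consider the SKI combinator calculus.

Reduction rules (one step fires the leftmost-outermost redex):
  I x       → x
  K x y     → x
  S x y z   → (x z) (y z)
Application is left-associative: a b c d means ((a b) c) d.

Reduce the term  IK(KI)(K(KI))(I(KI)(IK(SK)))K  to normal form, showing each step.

Answer: normal form = K  (in 4 steps)

Derivation:
  start: IK(KI)(K(KI))(I(KI)(IK(SK)))K
  step 1: K(KI)(K(KI))(I(KI)(IK(SK)))K
  step 2: KI(I(KI)(IK(SK)))K
  step 3: IK
  step 4: K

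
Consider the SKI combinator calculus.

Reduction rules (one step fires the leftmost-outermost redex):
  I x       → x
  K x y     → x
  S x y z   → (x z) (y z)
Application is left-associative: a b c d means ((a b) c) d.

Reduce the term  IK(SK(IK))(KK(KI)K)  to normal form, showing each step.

  start: IK(SK(IK))(KK(KI)K)
  [1] K(SK(IK))(KK(KI)K)
  [2] SK(IK)
  [3] SKK

Answer: normal form = SKK  (in 3 steps)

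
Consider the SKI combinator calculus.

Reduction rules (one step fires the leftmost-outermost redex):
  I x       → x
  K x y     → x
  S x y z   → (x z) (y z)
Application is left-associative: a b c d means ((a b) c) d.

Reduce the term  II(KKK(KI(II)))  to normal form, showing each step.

Answer: normal form = KI  (in 4 steps)

Reduction:
  start: II(KKK(KI(II)))
  [1] I(KKK(KI(II)))
  [2] KKK(KI(II))
  [3] K(KI(II))
  [4] KI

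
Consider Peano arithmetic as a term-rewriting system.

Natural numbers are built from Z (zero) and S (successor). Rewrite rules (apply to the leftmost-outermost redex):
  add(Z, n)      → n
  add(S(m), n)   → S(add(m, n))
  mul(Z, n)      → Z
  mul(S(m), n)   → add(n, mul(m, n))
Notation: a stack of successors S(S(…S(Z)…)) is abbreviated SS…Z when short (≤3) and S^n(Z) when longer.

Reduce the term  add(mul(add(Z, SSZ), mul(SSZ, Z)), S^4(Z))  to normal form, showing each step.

  start: add(mul(add(Z, SSZ), mul(SSZ, Z)), S^4(Z))
  [1] add(mul(SSZ, mul(SSZ, Z)), S^4(Z))
  [2] add(add(mul(SSZ, Z), mul(SZ, mul(SSZ, Z))), S^4(Z))
  [3] add(add(add(Z, mul(SZ, Z)), mul(SZ, mul(SSZ, Z))), S^4(Z))
  [4] add(add(mul(SZ, Z), mul(SZ, mul(SSZ, Z))), S^4(Z))
  [5] add(add(add(Z, mul(Z, Z)), mul(SZ, mul(SSZ, Z))), S^4(Z))
  [6] add(add(mul(Z, Z), mul(SZ, mul(SSZ, Z))), S^4(Z))
  [7] add(add(Z, mul(SZ, mul(SSZ, Z))), S^4(Z))
  [8] add(mul(SZ, mul(SSZ, Z)), S^4(Z))
  [9] add(add(mul(SSZ, Z), mul(Z, mul(SSZ, Z))), S^4(Z))
  [10] add(add(add(Z, mul(SZ, Z)), mul(Z, mul(SSZ, Z))), S^4(Z))
  [11] add(add(mul(SZ, Z), mul(Z, mul(SSZ, Z))), S^4(Z))
  [12] add(add(add(Z, mul(Z, Z)), mul(Z, mul(SSZ, Z))), S^4(Z))
  [13] add(add(mul(Z, Z), mul(Z, mul(SSZ, Z))), S^4(Z))
  [14] add(add(Z, mul(Z, mul(SSZ, Z))), S^4(Z))
  [15] add(mul(Z, mul(SSZ, Z)), S^4(Z))
  [16] add(Z, S^4(Z))
  [17] S^4(Z)

Answer: normal form = S^4(Z)  (in 17 steps)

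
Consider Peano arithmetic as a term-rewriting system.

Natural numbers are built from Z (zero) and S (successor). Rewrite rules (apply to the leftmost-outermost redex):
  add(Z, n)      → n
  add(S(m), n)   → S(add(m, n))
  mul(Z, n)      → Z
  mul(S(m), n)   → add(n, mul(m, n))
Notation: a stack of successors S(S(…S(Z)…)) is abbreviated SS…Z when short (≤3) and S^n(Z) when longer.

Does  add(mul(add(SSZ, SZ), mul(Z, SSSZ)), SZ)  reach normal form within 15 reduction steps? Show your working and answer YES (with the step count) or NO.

Answer: YES — reaches normal form SZ in 14 ≤ 15 steps

Derivation:
  start: add(mul(add(SSZ, SZ), mul(Z, SSSZ)), SZ)
  step 1: add(mul(S(add(SZ, SZ)), mul(Z, SSSZ)), SZ)
  step 2: add(add(mul(Z, SSSZ), mul(add(SZ, SZ), mul(Z, SSSZ))), SZ)
  step 3: add(add(Z, mul(add(SZ, SZ), mul(Z, SSSZ))), SZ)
  step 4: add(mul(add(SZ, SZ), mul(Z, SSSZ)), SZ)
  step 5: add(mul(S(add(Z, SZ)), mul(Z, SSSZ)), SZ)
  step 6: add(add(mul(Z, SSSZ), mul(add(Z, SZ), mul(Z, SSSZ))), SZ)
  step 7: add(add(Z, mul(add(Z, SZ), mul(Z, SSSZ))), SZ)
  step 8: add(mul(add(Z, SZ), mul(Z, SSSZ)), SZ)
  step 9: add(mul(SZ, mul(Z, SSSZ)), SZ)
  step 10: add(add(mul(Z, SSSZ), mul(Z, mul(Z, SSSZ))), SZ)
  step 11: add(add(Z, mul(Z, mul(Z, SSSZ))), SZ)
  step 12: add(mul(Z, mul(Z, SSSZ)), SZ)
  step 13: add(Z, SZ)
  step 14: SZ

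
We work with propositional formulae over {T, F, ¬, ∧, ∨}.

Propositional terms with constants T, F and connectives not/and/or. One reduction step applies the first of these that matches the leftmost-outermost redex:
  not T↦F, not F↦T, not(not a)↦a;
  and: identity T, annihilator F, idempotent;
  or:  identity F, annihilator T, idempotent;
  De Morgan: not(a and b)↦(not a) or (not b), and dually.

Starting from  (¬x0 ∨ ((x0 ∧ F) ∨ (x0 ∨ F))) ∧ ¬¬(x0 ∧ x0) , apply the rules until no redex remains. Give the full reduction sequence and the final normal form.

Answer: normal form = (¬x0 ∨ x0) ∧ x0  (in 5 steps)

Working:
  start: (¬x0 ∨ ((x0 ∧ F) ∨ (x0 ∨ F))) ∧ ¬¬(x0 ∧ x0)
  step 1: (¬x0 ∨ (F ∨ (x0 ∨ F))) ∧ ¬¬(x0 ∧ x0)
  step 2: (¬x0 ∨ (x0 ∨ F)) ∧ ¬¬(x0 ∧ x0)
  step 3: (¬x0 ∨ x0) ∧ ¬¬(x0 ∧ x0)
  step 4: (¬x0 ∨ x0) ∧ (x0 ∧ x0)
  step 5: (¬x0 ∨ x0) ∧ x0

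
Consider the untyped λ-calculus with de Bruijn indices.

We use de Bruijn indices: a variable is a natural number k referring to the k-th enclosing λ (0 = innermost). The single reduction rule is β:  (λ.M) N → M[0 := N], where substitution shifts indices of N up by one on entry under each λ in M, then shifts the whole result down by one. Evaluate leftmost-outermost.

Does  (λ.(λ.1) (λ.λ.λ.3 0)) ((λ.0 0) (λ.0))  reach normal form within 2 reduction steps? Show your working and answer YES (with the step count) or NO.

Answer: NO — after 2 steps the term is (λ.0 0) (λ.0), not yet normal

Working:
  start: (λ.(λ.1) (λ.λ.λ.3 0)) ((λ.0 0) (λ.0))
  →1  (λ.(λ.0 0) (λ.0)) (λ.λ.λ.(λ.0 0) (λ.0) 0)
  →2  (λ.0 0) (λ.0)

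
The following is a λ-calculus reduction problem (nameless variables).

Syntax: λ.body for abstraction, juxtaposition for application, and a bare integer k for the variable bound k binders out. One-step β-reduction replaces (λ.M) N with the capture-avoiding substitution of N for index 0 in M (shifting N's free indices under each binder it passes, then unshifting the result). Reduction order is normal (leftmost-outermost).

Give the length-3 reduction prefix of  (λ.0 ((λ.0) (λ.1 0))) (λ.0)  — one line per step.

  start: (λ.0 ((λ.0) (λ.1 0))) (λ.0)
  →1  (λ.0) ((λ.0) (λ.(λ.0) 0))
  →2  (λ.0) (λ.(λ.0) 0)
  →3  λ.(λ.0) 0

Answer: after 3 steps: λ.(λ.0) 0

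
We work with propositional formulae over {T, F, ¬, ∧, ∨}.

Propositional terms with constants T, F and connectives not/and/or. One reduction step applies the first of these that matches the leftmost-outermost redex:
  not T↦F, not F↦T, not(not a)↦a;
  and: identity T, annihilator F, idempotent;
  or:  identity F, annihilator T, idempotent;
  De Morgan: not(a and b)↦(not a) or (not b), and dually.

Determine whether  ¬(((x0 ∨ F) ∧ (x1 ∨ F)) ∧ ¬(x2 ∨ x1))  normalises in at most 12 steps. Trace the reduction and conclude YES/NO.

  start: ¬(((x0 ∨ F) ∧ (x1 ∨ F)) ∧ ¬(x2 ∨ x1))
  [1] ¬((x0 ∨ F) ∧ (x1 ∨ F)) ∨ ¬¬(x2 ∨ x1)
  [2] (¬(x0 ∨ F) ∨ ¬(x1 ∨ F)) ∨ ¬¬(x2 ∨ x1)
  [3] ((¬x0 ∧ ¬F) ∨ ¬(x1 ∨ F)) ∨ ¬¬(x2 ∨ x1)
  [4] ((¬x0 ∧ T) ∨ ¬(x1 ∨ F)) ∨ ¬¬(x2 ∨ x1)
  [5] (¬x0 ∨ ¬(x1 ∨ F)) ∨ ¬¬(x2 ∨ x1)
  [6] (¬x0 ∨ (¬x1 ∧ ¬F)) ∨ ¬¬(x2 ∨ x1)
  [7] (¬x0 ∨ (¬x1 ∧ T)) ∨ ¬¬(x2 ∨ x1)
  [8] (¬x0 ∨ ¬x1) ∨ ¬¬(x2 ∨ x1)
  [9] (¬x0 ∨ ¬x1) ∨ (x2 ∨ x1)

Answer: YES — reaches normal form (¬x0 ∨ ¬x1) ∨ (x2 ∨ x1) in 9 ≤ 12 steps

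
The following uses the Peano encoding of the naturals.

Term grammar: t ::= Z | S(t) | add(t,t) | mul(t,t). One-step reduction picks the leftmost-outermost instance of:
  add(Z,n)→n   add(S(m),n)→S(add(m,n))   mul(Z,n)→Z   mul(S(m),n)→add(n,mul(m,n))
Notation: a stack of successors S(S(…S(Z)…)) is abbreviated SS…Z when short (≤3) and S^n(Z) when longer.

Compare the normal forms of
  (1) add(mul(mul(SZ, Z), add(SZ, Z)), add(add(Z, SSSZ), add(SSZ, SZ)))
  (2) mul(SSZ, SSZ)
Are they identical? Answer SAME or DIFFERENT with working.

Term A:
  start: add(mul(mul(SZ, Z), add(SZ, Z)), add(add(Z, SSSZ), add(SSZ, SZ)))
  →1  add(mul(add(Z, mul(Z, Z)), add(SZ, Z)), add(add(Z, SSSZ), add(SSZ, SZ)))
  →2  add(mul(mul(Z, Z), add(SZ, Z)), add(add(Z, SSSZ), add(SSZ, SZ)))
  →3  add(mul(Z, add(SZ, Z)), add(add(Z, SSSZ), add(SSZ, SZ)))
  →4  add(Z, add(add(Z, SSSZ), add(SSZ, SZ)))
  →5  add(add(Z, SSSZ), add(SSZ, SZ))
  →6  add(SSSZ, add(SSZ, SZ))
  →7  S(add(SSZ, add(SSZ, SZ)))
  →8  S(S(add(SZ, add(SSZ, SZ))))
  →9  S(S(S(add(Z, add(SSZ, SZ)))))
  →10  S(S(S(add(SSZ, SZ))))
  →11  S(S(S(S(add(SZ, SZ)))))
  →12  S(S(S(S(S(add(Z, SZ))))))
  →13  S^6(Z)

Term B:
  start: mul(SSZ, SSZ)
  →1  add(SSZ, mul(SZ, SSZ))
  →2  S(add(SZ, mul(SZ, SSZ)))
  →3  S(S(add(Z, mul(SZ, SSZ))))
  →4  S(S(mul(SZ, SSZ)))
  →5  S(S(add(SSZ, mul(Z, SSZ))))
  →6  S(S(S(add(SZ, mul(Z, SSZ)))))
  →7  S(S(S(S(add(Z, mul(Z, SSZ))))))
  →8  S(S(S(S(mul(Z, SSZ)))))
  →9  S^4(Z)

Answer: DIFFERENT — A ⇓ S^6(Z), B ⇓ S^4(Z)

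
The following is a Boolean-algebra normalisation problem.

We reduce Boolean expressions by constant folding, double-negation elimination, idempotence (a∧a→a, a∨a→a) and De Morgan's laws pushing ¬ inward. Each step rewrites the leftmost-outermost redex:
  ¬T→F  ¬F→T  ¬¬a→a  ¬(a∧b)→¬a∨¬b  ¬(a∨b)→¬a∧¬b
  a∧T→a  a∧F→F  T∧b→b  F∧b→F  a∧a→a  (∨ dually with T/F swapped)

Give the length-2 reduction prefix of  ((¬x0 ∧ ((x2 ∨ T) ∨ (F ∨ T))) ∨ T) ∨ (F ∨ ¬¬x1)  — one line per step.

Answer: after 2 steps: T

Reduction:
  start: ((¬x0 ∧ ((x2 ∨ T) ∨ (F ∨ T))) ∨ T) ∨ (F ∨ ¬¬x1)
  step 1: T ∨ (F ∨ ¬¬x1)
  step 2: T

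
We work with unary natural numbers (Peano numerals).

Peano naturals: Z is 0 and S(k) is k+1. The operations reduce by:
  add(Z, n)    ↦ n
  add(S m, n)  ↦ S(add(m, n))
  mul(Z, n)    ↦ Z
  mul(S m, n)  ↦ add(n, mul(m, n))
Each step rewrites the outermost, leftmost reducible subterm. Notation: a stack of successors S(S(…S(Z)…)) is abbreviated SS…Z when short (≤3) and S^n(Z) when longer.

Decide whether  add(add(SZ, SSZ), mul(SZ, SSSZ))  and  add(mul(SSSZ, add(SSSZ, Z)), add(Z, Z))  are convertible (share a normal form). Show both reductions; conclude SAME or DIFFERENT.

Answer: DIFFERENT — A ⇓ S^6(Z), B ⇓ S^9(Z)

Reduction:
Term A:
  start: add(add(SZ, SSZ), mul(SZ, SSSZ))
  →1  add(S(add(Z, SSZ)), mul(SZ, SSSZ))
  →2  S(add(add(Z, SSZ), mul(SZ, SSSZ)))
  →3  S(add(SSZ, mul(SZ, SSSZ)))
  →4  S(S(add(SZ, mul(SZ, SSSZ))))
  →5  S(S(S(add(Z, mul(SZ, SSSZ)))))
  →6  S(S(S(mul(SZ, SSSZ))))
  →7  S(S(S(add(SSSZ, mul(Z, SSSZ)))))
  →8  S(S(S(S(add(SSZ, mul(Z, SSSZ))))))
  →9  S(S(S(S(S(add(SZ, mul(Z, SSSZ)))))))
  →10  S(S(S(S(S(S(add(Z, mul(Z, SSSZ))))))))
  →11  S(S(S(S(S(S(mul(Z, SSSZ)))))))
  →12  S^6(Z)

Term B:
  start: add(mul(SSSZ, add(SSSZ, Z)), add(Z, Z))
  →1  add(add(add(SSSZ, Z), mul(SSZ, add(SSSZ, Z))), add(Z, Z))
  →2  add(add(S(add(SSZ, Z)), mul(SSZ, add(SSSZ, Z))), add(Z, Z))
  →3  add(S(add(add(SSZ, Z), mul(SSZ, add(SSSZ, Z)))), add(Z, Z))
  →4  S(add(add(add(SSZ, Z), mul(SSZ, add(SSSZ, Z))), add(Z, Z)))
  →5  S(add(add(S(add(SZ, Z)), mul(SSZ, add(SSSZ, Z))), add(Z, Z)))
  →6  S(add(S(add(add(SZ, Z), mul(SSZ, add(SSSZ, Z)))), add(Z, Z)))
  →7  S(S(add(add(add(SZ, Z), mul(SSZ, add(SSSZ, Z))), add(Z, Z))))
  →8  S(S(add(add(S(add(Z, Z)), mul(SSZ, add(SSSZ, Z))), add(Z, Z))))
  →9  S(S(add(S(add(add(Z, Z), mul(SSZ, add(SSSZ, Z)))), add(Z, Z))))
  →10  S(S(S(add(add(add(Z, Z), mul(SSZ, add(SSSZ, Z))), add(Z, Z)))))
  →11  S(S(S(add(add(Z, mul(SSZ, add(SSSZ, Z))), add(Z, Z)))))
  →12  S(S(S(add(mul(SSZ, add(SSSZ, Z)), add(Z, Z)))))
  →13  S(S(S(add(add(add(SSSZ, Z), mul(SZ, add(SSSZ, Z))), add(Z, Z)))))
  →14  S(S(S(add(add(S(add(SSZ, Z)), mul(SZ, add(SSSZ, Z))), add(Z, Z)))))
  →15  S(S(S(add(S(add(add(SSZ, Z), mul(SZ, add(SSSZ, Z)))), add(Z, Z)))))
  →16  S(S(S(S(add(add(add(SSZ, Z), mul(SZ, add(SSSZ, Z))), add(Z, Z))))))
  →17  S(S(S(S(add(add(S(add(SZ, Z)), mul(SZ, add(SSSZ, Z))), add(Z, Z))))))
  →18  S(S(S(S(add(S(add(add(SZ, Z), mul(SZ, add(SSSZ, Z)))), add(Z, Z))))))
  →19  S(S(S(S(S(add(add(add(SZ, Z), mul(SZ, add(SSSZ, Z))), add(Z, Z)))))))
  →20  S(S(S(S(S(add(add(S(add(Z, Z)), mul(SZ, add(SSSZ, Z))), add(Z, Z)))))))
  →21  S(S(S(S(S(add(S(add(add(Z, Z), mul(SZ, add(SSSZ, Z)))), add(Z, Z)))))))
  →22  S(S(S(S(S(S(add(add(add(Z, Z), mul(SZ, add(SSSZ, Z))), add(Z, Z))))))))
  →23  S(S(S(S(S(S(add(add(Z, mul(SZ, add(SSSZ, Z))), add(Z, Z))))))))
  →24  S(S(S(S(S(S(add(mul(SZ, add(SSSZ, Z)), add(Z, Z))))))))
  →25  S(S(S(S(S(S(add(add(add(SSSZ, Z), mul(Z, add(SSSZ, Z))), add(Z, Z))))))))
  →26  S(S(S(S(S(S(add(add(S(add(SSZ, Z)), mul(Z, add(SSSZ, Z))), add(Z, Z))))))))
  →27  S(S(S(S(S(S(add(S(add(add(SSZ, Z), mul(Z, add(SSSZ, Z)))), add(Z, Z))))))))
  →28  S(S(S(S(S(S(S(add(add(add(SSZ, Z), mul(Z, add(SSSZ, Z))), add(Z, Z)))))))))
  →29  S(S(S(S(S(S(S(add(add(S(add(SZ, Z)), mul(Z, add(SSSZ, Z))), add(Z, Z)))))))))
  →30  S(S(S(S(S(S(S(add(S(add(add(SZ, Z), mul(Z, add(SSSZ, Z)))), add(Z, Z)))))))))
  →31  S(S(S(S(S(S(S(S(add(add(add(SZ, Z), mul(Z, add(SSSZ, Z))), add(Z, Z))))))))))
  →32  S(S(S(S(S(S(S(S(add(add(S(add(Z, Z)), mul(Z, add(SSSZ, Z))), add(Z, Z))))))))))
  →33  S(S(S(S(S(S(S(S(add(S(add(add(Z, Z), mul(Z, add(SSSZ, Z)))), add(Z, Z))))))))))
  →34  S(S(S(S(S(S(S(S(S(add(add(add(Z, Z), mul(Z, add(SSSZ, Z))), add(Z, Z)))))))))))
  →35  S(S(S(S(S(S(S(S(S(add(add(Z, mul(Z, add(SSSZ, Z))), add(Z, Z)))))))))))
  →36  S(S(S(S(S(S(S(S(S(add(mul(Z, add(SSSZ, Z)), add(Z, Z)))))))))))
  →37  S(S(S(S(S(S(S(S(S(add(Z, add(Z, Z)))))))))))
  →38  S(S(S(S(S(S(S(S(S(add(Z, Z))))))))))
  →39  S^9(Z)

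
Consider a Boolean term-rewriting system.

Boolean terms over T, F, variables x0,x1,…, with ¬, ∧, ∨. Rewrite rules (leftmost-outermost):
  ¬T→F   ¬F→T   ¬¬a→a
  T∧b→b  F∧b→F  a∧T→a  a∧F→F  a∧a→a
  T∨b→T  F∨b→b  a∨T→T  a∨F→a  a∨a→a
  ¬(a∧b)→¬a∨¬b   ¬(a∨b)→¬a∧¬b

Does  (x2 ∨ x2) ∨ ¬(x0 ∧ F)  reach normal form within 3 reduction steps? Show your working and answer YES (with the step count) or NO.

  start: (x2 ∨ x2) ∨ ¬(x0 ∧ F)
  [1] x2 ∨ ¬(x0 ∧ F)
  [2] x2 ∨ (¬x0 ∨ ¬F)
  [3] x2 ∨ (¬x0 ∨ T)

Answer: NO — after 3 steps the term is x2 ∨ (¬x0 ∨ T), not yet normal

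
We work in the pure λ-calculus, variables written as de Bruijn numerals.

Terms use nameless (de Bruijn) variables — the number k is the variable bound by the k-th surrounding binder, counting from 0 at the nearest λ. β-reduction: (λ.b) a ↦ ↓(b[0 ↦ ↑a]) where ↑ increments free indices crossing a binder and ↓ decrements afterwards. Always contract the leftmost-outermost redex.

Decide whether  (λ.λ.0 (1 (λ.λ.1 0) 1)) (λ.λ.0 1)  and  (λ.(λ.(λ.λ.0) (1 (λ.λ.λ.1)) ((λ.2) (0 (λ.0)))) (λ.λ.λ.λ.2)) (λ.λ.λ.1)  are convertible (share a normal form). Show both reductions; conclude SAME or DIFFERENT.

Term A:
  start: (λ.λ.0 (1 (λ.λ.1 0) 1)) (λ.λ.0 1)
  step 1: λ.0 ((λ.λ.0 1) (λ.λ.1 0) (λ.λ.0 1))
  step 2: λ.0 ((λ.0 (λ.λ.1 0)) (λ.λ.0 1))
  step 3: λ.0 ((λ.λ.0 1) (λ.λ.1 0))
  step 4: λ.0 (λ.0 (λ.λ.1 0))

Term B:
  start: (λ.(λ.(λ.λ.0) (1 (λ.λ.λ.1)) ((λ.2) (0 (λ.0)))) (λ.λ.λ.λ.2)) (λ.λ.λ.1)
  step 1: (λ.(λ.λ.0) ((λ.λ.λ.1) (λ.λ.λ.1)) ((λ.λ.λ.λ.1) (0 (λ.0)))) (λ.λ.λ.λ.2)
  step 2: (λ.λ.0) ((λ.λ.λ.1) (λ.λ.λ.1)) ((λ.λ.λ.λ.1) ((λ.λ.λ.λ.2) (λ.0)))
  step 3: (λ.0) ((λ.λ.λ.λ.1) ((λ.λ.λ.λ.2) (λ.0)))
  step 4: (λ.λ.λ.λ.1) ((λ.λ.λ.λ.2) (λ.0))
  step 5: λ.λ.λ.1

Answer: DIFFERENT — A ⇓ λ.0 (λ.0 (λ.λ.1 0)), B ⇓ λ.λ.λ.1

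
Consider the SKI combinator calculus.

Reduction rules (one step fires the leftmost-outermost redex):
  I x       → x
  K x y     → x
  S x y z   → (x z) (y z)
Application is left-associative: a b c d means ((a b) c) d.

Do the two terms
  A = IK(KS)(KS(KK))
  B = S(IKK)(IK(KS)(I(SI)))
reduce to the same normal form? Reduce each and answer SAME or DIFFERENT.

Answer: DIFFERENT — A ⇓ KS, B ⇓ S(KK)(KS)

Reduction:
Term A:
  start: IK(KS)(KS(KK))
  step 1: K(KS)(KS(KK))
  step 2: KS

Term B:
  start: S(IKK)(IK(KS)(I(SI)))
  step 1: S(KK)(IK(KS)(I(SI)))
  step 2: S(KK)(K(KS)(I(SI)))
  step 3: S(KK)(KS)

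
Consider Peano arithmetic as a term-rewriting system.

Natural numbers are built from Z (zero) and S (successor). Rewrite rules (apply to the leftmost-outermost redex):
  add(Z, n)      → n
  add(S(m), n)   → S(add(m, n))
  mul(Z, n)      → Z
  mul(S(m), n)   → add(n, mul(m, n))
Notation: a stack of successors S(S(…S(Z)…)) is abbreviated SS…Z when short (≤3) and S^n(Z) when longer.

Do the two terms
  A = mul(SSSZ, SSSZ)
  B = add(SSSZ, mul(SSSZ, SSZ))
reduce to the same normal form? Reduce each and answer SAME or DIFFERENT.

Term A:
  start: mul(SSSZ, SSSZ)
  [1] add(SSSZ, mul(SSZ, SSSZ))
  [2] S(add(SSZ, mul(SSZ, SSSZ)))
  [3] S(S(add(SZ, mul(SSZ, SSSZ))))
  [4] S(S(S(add(Z, mul(SSZ, SSSZ)))))
  [5] S(S(S(mul(SSZ, SSSZ))))
  [6] S(S(S(add(SSSZ, mul(SZ, SSSZ)))))
  [7] S(S(S(S(add(SSZ, mul(SZ, SSSZ))))))
  [8] S(S(S(S(S(add(SZ, mul(SZ, SSSZ)))))))
  [9] S(S(S(S(S(S(add(Z, mul(SZ, SSSZ))))))))
  [10] S(S(S(S(S(S(mul(SZ, SSSZ)))))))
  [11] S(S(S(S(S(S(add(SSSZ, mul(Z, SSSZ))))))))
  [12] S(S(S(S(S(S(S(add(SSZ, mul(Z, SSSZ)))))))))
  [13] S(S(S(S(S(S(S(S(add(SZ, mul(Z, SSSZ))))))))))
  [14] S(S(S(S(S(S(S(S(S(add(Z, mul(Z, SSSZ)))))))))))
  [15] S(S(S(S(S(S(S(S(S(mul(Z, SSSZ))))))))))
  [16] S^9(Z)

Term B:
  start: add(SSSZ, mul(SSSZ, SSZ))
  [1] S(add(SSZ, mul(SSSZ, SSZ)))
  [2] S(S(add(SZ, mul(SSSZ, SSZ))))
  [3] S(S(S(add(Z, mul(SSSZ, SSZ)))))
  [4] S(S(S(mul(SSSZ, SSZ))))
  [5] S(S(S(add(SSZ, mul(SSZ, SSZ)))))
  [6] S(S(S(S(add(SZ, mul(SSZ, SSZ))))))
  [7] S(S(S(S(S(add(Z, mul(SSZ, SSZ)))))))
  [8] S(S(S(S(S(mul(SSZ, SSZ))))))
  [9] S(S(S(S(S(add(SSZ, mul(SZ, SSZ)))))))
  [10] S(S(S(S(S(S(add(SZ, mul(SZ, SSZ))))))))
  [11] S(S(S(S(S(S(S(add(Z, mul(SZ, SSZ)))))))))
  [12] S(S(S(S(S(S(S(mul(SZ, SSZ))))))))
  [13] S(S(S(S(S(S(S(add(SSZ, mul(Z, SSZ)))))))))
  [14] S(S(S(S(S(S(S(S(add(SZ, mul(Z, SSZ))))))))))
  [15] S(S(S(S(S(S(S(S(S(add(Z, mul(Z, SSZ)))))))))))
  [16] S(S(S(S(S(S(S(S(S(mul(Z, SSZ))))))))))
  [17] S^9(Z)

Answer: SAME — A ⇓ S^9(Z), B ⇓ S^9(Z)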